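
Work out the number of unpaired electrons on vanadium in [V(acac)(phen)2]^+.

Each acetylacetonate is −1; 1,10-phenanthroline is neutral; balancing the +1 overall charge requires V(II).
Group 5 minus oxidation state 2 gives a d³ configuration.
Counting donor atoms: 1×acetylacetonate (bidentate) → 2 donors; 2×1,10-phenanthroline (bidentate) → 4 donors. Coordination number = 6.
In an octahedral field the d³ configuration is t₂g³e_g⁰ (only one arrangement possible), giving 3 unpaired electrons.

3 unpaired electrons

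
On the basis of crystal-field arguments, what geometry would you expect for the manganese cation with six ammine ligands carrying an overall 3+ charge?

Ligand charges: ammonia is neutral. With an overall charge of +3 the manganese centre must be in the +3 oxidation state.
Mn sits in group 7, so the d-electron count is 7 − 3 = 4.
Coordination number: 6.
Six donors around a single metal centre give an octahedral coordination sphere.

octahedral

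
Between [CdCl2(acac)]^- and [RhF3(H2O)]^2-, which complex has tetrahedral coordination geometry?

[CdCl2(acac)]^-

For [CdCl2(acac)]^-: Ligand charges: each chloride is −1; each acetylacetonate is −1. With an overall charge of −1 the cadmium centre must be in the +2 oxidation state. Group 12 minus oxidation state 2 gives a d¹⁰ configuration. A d¹⁰ ion has no crystal-field stabilisation preference between square planar and tetrahedral, so four ligands adopt the sterically favoured tetrahedral geometry. → tetrahedral.
For [RhF3(H2O)]^2-: Each fluoride is −1; water is neutral; balancing the −2 overall charge requires Rh(I). Rhodium is a group-9 element; Rh(I) is therefore d⁸. A 4d d⁸ ion has a large crystal-field splitting; square planar leaves the high-energy d_{x²−y²} orbital empty and maximises CFSE. → square planar.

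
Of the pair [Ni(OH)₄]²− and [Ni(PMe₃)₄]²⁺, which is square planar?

[Ni(PMe₃)₄]²⁺

For [Ni(OH)₄]²−: Ligand charges: each hydroxide is −1. With an overall charge of −2 the nickel centre must be in the +2 oxidation state. Nickel is a group-10 element; Ni(II) is therefore d⁸. Hydroxide is a weak-field ligand. With weak-field ligands the CFSE gain from square planar is small, so a 3d d⁸ ion takes the sterically preferred tetrahedral geometry. → tetrahedral.
For [Ni(PMe₃)₄]²⁺: Trimethylphosphine is neutral; balancing the +2 overall charge requires Ni(II). Nickel is a group-10 element; Ni(II) is therefore d⁸. Trimethylphosphine is a strong-field ligand (high in the spectrochemical series). A 3d d⁸ ion with strong-field ligands gains enough CFSE to favour square planar over tetrahedral. → square planar.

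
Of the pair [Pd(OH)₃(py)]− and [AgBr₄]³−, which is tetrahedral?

[AgBr₄]³−

For [Pd(OH)₃(py)]−: Summing ligand charges against the −1 overall charge gives an oxidation state of +2 for palladium. Palladium is a group-10 element; Pd(II) is therefore d⁸. A 4d d⁸ ion has a large crystal-field splitting; square planar leaves the high-energy d_{x²−y²} orbital empty and maximises CFSE. → square planar.
For [AgBr₄]³−: Ligand charges: each bromide is −1. With an overall charge of −3 the silver centre must be in the +1 oxidation state. Silver is a group-11 element; Ag(I) is therefore d¹⁰. A d¹⁰ ion has no crystal-field stabilisation preference between square planar and tetrahedral, so four ligands adopt the sterically favoured tetrahedral geometry. → tetrahedral.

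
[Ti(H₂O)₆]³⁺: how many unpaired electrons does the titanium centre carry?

1 unpaired electron

Water is neutral; balancing the +3 overall charge requires Ti(III).
Group 4 minus oxidation state 3 gives a d¹ configuration.
In an octahedral field the d¹ configuration is t₂g¹e_g⁰ (only one arrangement possible), giving 1 unpaired electron.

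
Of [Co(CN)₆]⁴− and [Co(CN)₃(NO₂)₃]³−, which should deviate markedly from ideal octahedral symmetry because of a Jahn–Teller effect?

[Co(CN)₆]⁴−

[Co(CN)₆]⁴−: Summing ligand charges against the −4 overall charge gives an oxidation state of +2 for cobalt. Group 9 minus oxidation state 2 gives a d⁷ configuration. Cyanide is a strong-field ligand (high in the spectrochemical series) for a first-row metal, so the complex is low-spin. The t₂g⁶e_g¹ (low-spin) configuration has an unevenly filled e_g set; the Jahn–Teller theorem predicts a tetragonal distortion (typically axial elongation) to lift the degeneracy.
[Co(CN)₃(NO₂)₃]³−: Ligand charges: each cyanide is −1; each nitro (N-bound nitrite) is −1. With an overall charge of −3 the cobalt centre must be in the +3 oxidation state. Co sits in group 9, so the d-electron count is 9 − 3 = 6. Co(III) has an exceptionally large octahedral splitting and is low-spin with essentially every ligand except fluoride. The d⁶ configuration leaves the e_g set evenly filled (or empty) — no strong Jahn–Teller driving force.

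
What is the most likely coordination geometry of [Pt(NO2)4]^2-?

square planar

Summing ligand charges against the −2 overall charge gives an oxidation state of +2 for platinum.
Group 10 minus oxidation state 2 gives a d⁸ configuration.
With 4 monodentate ligands the coordination number is 4.
A 5d d⁸ ion has a large crystal-field splitting; square planar leaves the high-energy d_{x²−y²} orbital empty and maximises CFSE.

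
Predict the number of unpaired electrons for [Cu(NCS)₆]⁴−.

1 unpaired electron

Ligand charges: each isothiocyanate is −1. With an overall charge of −4 the copper centre must be in the +2 oxidation state.
Group 11 minus oxidation state 2 gives a d⁹ configuration.
In an octahedral field the d⁹ configuration is t₂g⁶e_g³ (only one arrangement possible), giving 1 unpaired electron.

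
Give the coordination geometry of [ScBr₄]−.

tetrahedral

Summing ligand charges against the −1 overall charge gives an oxidation state of +3 for scandium.
Sc sits in group 3, so the d-electron count is 3 − 3 = 0.
With 4 monodentate ligands the coordination number is 4.
A d⁰ ion has no crystal-field stabilisation preference between square planar and tetrahedral, so four ligands adopt the sterically favoured tetrahedral geometry.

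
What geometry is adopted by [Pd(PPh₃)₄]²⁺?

square planar

Summing ligand charges against the +2 overall charge gives an oxidation state of +2 for palladium.
Pd sits in group 10, so the d-electron count is 10 − 2 = 8.
With 4 monodentate ligands the coordination number is 4.
A 4d d⁸ ion has a large crystal-field splitting; square planar leaves the high-energy d_{x²−y²} orbital empty and maximises CFSE.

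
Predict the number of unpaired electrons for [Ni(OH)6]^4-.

2

Each hydroxide is −1; balancing the −4 overall charge requires Ni(II).
Group 10 minus oxidation state 2 gives a d⁸ configuration.
In an octahedral field the d⁸ configuration is t₂g⁶e_g² (only one arrangement possible), giving 2 unpaired electrons.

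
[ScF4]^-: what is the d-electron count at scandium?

Each fluoride is −1; balancing the −1 overall charge requires Sc(III).
Scandium is a group-3 element; Sc(III) is therefore d⁰.

d0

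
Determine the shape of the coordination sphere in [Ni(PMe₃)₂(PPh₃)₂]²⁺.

square planar

Summing ligand charges against the +2 overall charge gives an oxidation state of +2 for nickel.
Ni sits in group 10, so the d-electron count is 10 − 2 = 8.
With 4 monodentate ligands the coordination number is 4.
Trimethylphosphine and triphenylphosphine are strong-field ligands (high in the spectrochemical series).
A 3d d⁸ ion with strong-field ligands gains enough CFSE to favour square planar over tetrahedral.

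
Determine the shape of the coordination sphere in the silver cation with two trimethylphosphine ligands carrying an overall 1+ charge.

linear

Ligand charges: trimethylphosphine is neutral. With an overall charge of +1 the silver centre must be in the +1 oxidation state.
Group 11 minus oxidation state 1 gives a d¹⁰ configuration.
With 2 monodentate ligands the coordination number is 2.
A d¹⁰ ion with only two ligands adopts a linear arrangement (sp hybridisation; no CFSE preference).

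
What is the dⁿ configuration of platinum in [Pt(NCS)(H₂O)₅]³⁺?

Each isothiocyanate is −1; water is neutral; balancing the +3 overall charge requires Pt(IV).
Pt sits in group 10, so the d-electron count is 10 − 4 = 6.

d⁶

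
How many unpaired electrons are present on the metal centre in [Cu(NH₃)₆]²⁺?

Summing ligand charges against the +2 overall charge gives an oxidation state of +2 for copper.
Copper is a group-11 element; Cu(II) is therefore d⁹.
In an octahedral field the d⁹ configuration is t₂g⁶e_g³ (only one arrangement possible), giving 1 unpaired electron.

1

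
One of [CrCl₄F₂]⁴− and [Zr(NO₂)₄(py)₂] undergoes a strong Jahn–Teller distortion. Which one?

[CrCl₄F₂]⁴−: Summing ligand charges against the −4 overall charge gives an oxidation state of +2 for chromium. Chromium is a group-6 element; Cr(II) is therefore d⁴. Chloride and fluoride are weak-field ligands for a first-row metal, so the complex is high-spin. The t₂g³e_g¹ (high-spin) configuration has an unevenly filled e_g set; the Jahn–Teller theorem predicts a tetragonal distortion (typically axial elongation) to lift the degeneracy.
[Zr(NO₂)₄(py)₂]: Each nitro (N-bound nitrite) is −1; pyridine is neutral; balancing the 0 overall charge requires Zr(IV). Group 4 minus oxidation state 4 gives a d⁰ configuration. The d⁰ configuration leaves the e_g set evenly filled (or empty) — no strong Jahn–Teller driving force.

[CrCl₄F₂]⁴−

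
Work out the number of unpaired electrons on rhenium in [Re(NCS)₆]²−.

Ligand charges: each isothiocyanate is −1. With an overall charge of −2 the rhenium centre must be in the +4 oxidation state.
Re sits in group 7, so the d-electron count is 7 − 4 = 3.
In an octahedral field the d³ configuration is t₂g³e_g⁰ (only one arrangement possible), giving 3 unpaired electrons.

3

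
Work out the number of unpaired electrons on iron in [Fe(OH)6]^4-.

Summing ligand charges against the −4 overall charge gives an oxidation state of +2 for iron.
Group 8 minus oxidation state 2 gives a d⁶ configuration.
The spin state decides the count: Hydroxide is a weak-field ligand for a first-row metal, so the complex is high-spin.
An octahedral high-spin d⁶ ion is t₂g⁴e_g², giving 4 unpaired electrons.

4 unpaired electrons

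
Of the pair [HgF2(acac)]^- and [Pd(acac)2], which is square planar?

For [HgF2(acac)]^-: Ligand charges: each fluoride is −1; each acetylacetonate is −1. With an overall charge of −1 the mercury centre must be in the +2 oxidation state. Hg sits in group 12, so the d-electron count is 12 − 2 = 10. A d¹⁰ ion has no crystal-field stabilisation preference between square planar and tetrahedral, so four ligands adopt the sterically favoured tetrahedral geometry. → tetrahedral.
For [Pd(acac)2]: Ligand charges: each acetylacetonate is −1. With an overall charge of 0 the palladium centre must be in the +2 oxidation state. Group 10 minus oxidation state 2 gives a d⁸ configuration. A 4d d⁸ ion has a large crystal-field splitting; square planar leaves the high-energy d_{x²−y²} orbital empty and maximises CFSE. → square planar.

[Pd(acac)2]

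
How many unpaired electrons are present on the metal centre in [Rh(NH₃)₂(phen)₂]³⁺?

Ammonia is neutral; 1,10-phenanthroline is neutral; balancing the +3 overall charge requires Rh(III).
Group 9 minus oxidation state 3 gives a d⁶ configuration.
Counting donor atoms: 2×ammonia (monodentate) → 2 donors; 2×1,10-phenanthroline (bidentate) → 4 donors. Coordination number = 6.
The spin state decides the count: a 4d ion has a large Δₒ and is invariably low-spin.
An octahedral low-spin d⁶ ion is t₂g⁶e_g⁰, giving 0 unpaired electrons.

0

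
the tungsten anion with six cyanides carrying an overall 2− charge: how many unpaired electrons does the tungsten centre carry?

2 unpaired electrons

Ligand charges: each cyanide is −1. With an overall charge of −2 the tungsten centre must be in the +4 oxidation state.
Group 6 minus oxidation state 4 gives a d² configuration.
In an octahedral field the d² configuration is t₂g²e_g⁰ (only one arrangement possible), giving 2 unpaired electrons.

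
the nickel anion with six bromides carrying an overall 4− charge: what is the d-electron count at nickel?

Ligand charges: each bromide is −1. With an overall charge of −4 the nickel centre must be in the +2 oxidation state.
Group 10 minus oxidation state 2 gives a d⁸ configuration.

d⁸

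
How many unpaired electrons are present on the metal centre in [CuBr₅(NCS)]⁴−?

1 unpaired electron

Each bromide is −1; each isothiocyanate is −1; balancing the −4 overall charge requires Cu(II).
Copper is a group-11 element; Cu(II) is therefore d⁹.
In an octahedral field the d⁹ configuration is t₂g⁶e_g³ (only one arrangement possible), giving 1 unpaired electron.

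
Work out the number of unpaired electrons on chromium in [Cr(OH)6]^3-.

Ligand charges: each hydroxide is −1. With an overall charge of −3 the chromium centre must be in the +3 oxidation state.
Group 6 minus oxidation state 3 gives a d³ configuration.
In an octahedral field the d³ configuration is t₂g³e_g⁰ (only one arrangement possible), giving 3 unpaired electrons.

3 unpaired electrons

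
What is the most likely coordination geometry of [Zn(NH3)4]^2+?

Ammonia is neutral; balancing the +2 overall charge requires Zn(II).
Group 12 minus oxidation state 2 gives a d¹⁰ configuration.
Coordination number: 4.
A d¹⁰ ion has no crystal-field stabilisation preference between square planar and tetrahedral, so four ligands adopt the sterically favoured tetrahedral geometry.

tetrahedral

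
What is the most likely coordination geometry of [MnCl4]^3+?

tetrahedral

Each chloride is −1; balancing the +3 overall charge requires Mn(VII).
Group 7 minus oxidation state 7 gives a d⁰ configuration.
With 4 monodentate ligands the coordination number is 4.
A d⁰ ion has no crystal-field stabilisation preference between square planar and tetrahedral, so four ligands adopt the sterically favoured tetrahedral geometry.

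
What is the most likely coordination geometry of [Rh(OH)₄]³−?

Each hydroxide is −1; balancing the −3 overall charge requires Rh(I).
Rhodium is a group-9 element; Rh(I) is therefore d⁸.
Coordination number: 4.
A 4d d⁸ ion has a large crystal-field splitting; square planar leaves the high-energy d_{x²−y²} orbital empty and maximises CFSE.

square planar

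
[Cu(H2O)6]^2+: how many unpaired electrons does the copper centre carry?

1

Summing ligand charges against the +2 overall charge gives an oxidation state of +2 for copper.
Copper is a group-11 element; Cu(II) is therefore d⁹.
In an octahedral field the d⁹ configuration is t₂g⁶e_g³ (only one arrangement possible), giving 1 unpaired electron.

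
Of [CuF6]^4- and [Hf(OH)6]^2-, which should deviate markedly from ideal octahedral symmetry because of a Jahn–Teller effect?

[CuF6]^4-: Summing ligand charges against the −4 overall charge gives an oxidation state of +2 for copper. Copper is a group-11 element; Cu(II) is therefore d⁹. The t₂g⁶e_g³ configuration has an unevenly filled e_g set; the Jahn–Teller theorem predicts a tetragonal distortion (typically axial elongation) to lift the degeneracy.
[Hf(OH)6]^2-: Ligand charges: each hydroxide is −1. With an overall charge of −2 the hafnium centre must be in the +4 oxidation state. Hf sits in group 4, so the d-electron count is 4 − 4 = 0. The d⁰ configuration leaves the e_g set evenly filled (or empty) — no strong Jahn–Teller driving force.

[CuF6]^4-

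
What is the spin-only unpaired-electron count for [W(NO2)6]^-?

Summing ligand charges against the −1 overall charge gives an oxidation state of +5 for tungsten.
Tungsten is a group-6 element; W(V) is therefore d¹.
In an octahedral field the d¹ configuration is t₂g¹e_g⁰ (only one arrangement possible), giving 1 unpaired electron.

1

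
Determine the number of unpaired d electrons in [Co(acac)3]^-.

3

Summing ligand charges against the −1 overall charge gives an oxidation state of +2 for cobalt.
Cobalt is a group-9 element; Co(II) is therefore d⁷.
Counting donor atoms: 3×acetylacetonate (bidentate) → 6 donors. Coordination number = 6.
The spin state decides the count: Acetylacetonate is a weak-field ligand for a first-row metal, so the complex is high-spin.
An octahedral high-spin d⁷ ion is t₂g⁵e_g², giving 3 unpaired electrons.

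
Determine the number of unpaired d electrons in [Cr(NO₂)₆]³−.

3 unpaired electrons

Each nitro (N-bound nitrite) is −1; balancing the −3 overall charge requires Cr(III).
Chromium is a group-6 element; Cr(III) is therefore d³.
In an octahedral field the d³ configuration is t₂g³e_g⁰ (only one arrangement possible), giving 3 unpaired electrons.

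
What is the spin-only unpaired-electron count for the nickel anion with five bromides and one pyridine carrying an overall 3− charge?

Each bromide is −1; pyridine is neutral; balancing the −3 overall charge requires Ni(II).
Ni sits in group 10, so the d-electron count is 10 − 2 = 8.
In an octahedral field the d⁸ configuration is t₂g⁶e_g² (only one arrangement possible), giving 2 unpaired electrons.

2 unpaired electrons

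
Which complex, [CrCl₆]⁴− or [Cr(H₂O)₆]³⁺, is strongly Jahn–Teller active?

[CrCl₆]⁴−

[CrCl₆]⁴−: Ligand charges: each chloride is −1. With an overall charge of −4 the chromium centre must be in the +2 oxidation state. Chromium is a group-6 element; Cr(II) is therefore d⁴. Chloride is a weak-field ligand for a first-row metal, so the complex is high-spin. The t₂g³e_g¹ (high-spin) configuration has an unevenly filled e_g set; the Jahn–Teller theorem predicts a tetragonal distortion (typically axial elongation) to lift the degeneracy.
[Cr(H₂O)₆]³⁺: Ligand charges: water is neutral. With an overall charge of +3 the chromium centre must be in the +3 oxidation state. Group 6 minus oxidation state 3 gives a d³ configuration. The d³ configuration leaves the e_g set evenly filled (or empty) — no strong Jahn–Teller driving force.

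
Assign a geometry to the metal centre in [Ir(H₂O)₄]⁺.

square planar

Summing ligand charges against the +1 overall charge gives an oxidation state of +1 for iridium.
Iridium is a group-9 element; Ir(I) is therefore d⁸.
With 4 monodentate ligands the coordination number is 4.
A 5d d⁸ ion has a large crystal-field splitting; square planar leaves the high-energy d_{x²−y²} orbital empty and maximises CFSE.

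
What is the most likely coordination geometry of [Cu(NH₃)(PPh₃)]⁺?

Summing ligand charges against the +1 overall charge gives an oxidation state of +1 for copper.
Copper is a group-11 element; Cu(I) is therefore d¹⁰.
With 2 monodentate ligands the coordination number is 2.
A d¹⁰ ion with only two ligands adopts a linear arrangement (sp hybridisation; no CFSE preference).

linear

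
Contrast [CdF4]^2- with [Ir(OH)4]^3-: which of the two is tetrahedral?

[CdF4]^2-

For [CdF4]^2-: Summing ligand charges against the −2 overall charge gives an oxidation state of +2 for cadmium. Cadmium is a group-12 element; Cd(II) is therefore d¹⁰. A d¹⁰ ion has no crystal-field stabilisation preference between square planar and tetrahedral, so four ligands adopt the sterically favoured tetrahedral geometry. → tetrahedral.
For [Ir(OH)4]^3-: Ligand charges: each hydroxide is −1. With an overall charge of −3 the iridium centre must be in the +1 oxidation state. Ir sits in group 9, so the d-electron count is 9 − 1 = 8. A 5d d⁸ ion has a large crystal-field splitting; square planar leaves the high-energy d_{x²−y²} orbital empty and maximises CFSE. → square planar.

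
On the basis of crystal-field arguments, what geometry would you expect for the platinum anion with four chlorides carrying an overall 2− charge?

Each chloride is −1; balancing the −2 overall charge requires Pt(II).
Pt sits in group 10, so the d-electron count is 10 − 2 = 8.
With 4 monodentate ligands the coordination number is 4.
A 5d d⁸ ion has a large crystal-field splitting; square planar leaves the high-energy d_{x²−y²} orbital empty and maximises CFSE.

square planar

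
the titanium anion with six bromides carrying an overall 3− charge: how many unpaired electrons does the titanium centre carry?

Ligand charges: each bromide is −1. With an overall charge of −3 the titanium centre must be in the +3 oxidation state.
Group 4 minus oxidation state 3 gives a d¹ configuration.
In an octahedral field the d¹ configuration is t₂g¹e_g⁰ (only one arrangement possible), giving 1 unpaired electron.

1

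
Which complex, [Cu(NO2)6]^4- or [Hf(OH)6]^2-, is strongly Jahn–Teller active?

[Cu(NO2)6]^4-

[Cu(NO2)6]^4-: Ligand charges: each nitro (N-bound nitrite) is −1. With an overall charge of −4 the copper centre must be in the +2 oxidation state. Copper is a group-11 element; Cu(II) is therefore d⁹. The t₂g⁶e_g³ configuration has an unevenly filled e_g set; the Jahn–Teller theorem predicts a tetragonal distortion (typically axial elongation) to lift the degeneracy.
[Hf(OH)6]^2-: Ligand charges: each hydroxide is −1. With an overall charge of −2 the hafnium centre must be in the +4 oxidation state. Group 4 minus oxidation state 4 gives a d⁰ configuration. The d⁰ configuration leaves the e_g set evenly filled (or empty) — no strong Jahn–Teller driving force.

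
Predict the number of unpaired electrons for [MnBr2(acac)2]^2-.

5 unpaired electrons

Each bromide is −1; each acetylacetonate is −1; balancing the −2 overall charge requires Mn(II).
Manganese is a group-7 element; Mn(II) is therefore d⁵.
Counting donor atoms: 2×bromide (monodentate) → 2 donors; 2×acetylacetonate (bidentate) → 4 donors. Coordination number = 6.
The spin state decides the count: Acetylacetonate and bromide are weak-field ligands for a first-row metal, so the complex is high-spin.
An octahedral high-spin d⁵ ion is t₂g³e_g², giving 5 unpaired electrons.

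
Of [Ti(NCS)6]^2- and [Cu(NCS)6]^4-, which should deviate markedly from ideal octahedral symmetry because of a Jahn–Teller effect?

[Cu(NCS)6]^4-

[Ti(NCS)6]^2-: Summing ligand charges against the −2 overall charge gives an oxidation state of +4 for titanium. Group 4 minus oxidation state 4 gives a d⁰ configuration. The d⁰ configuration leaves the e_g set evenly filled (or empty) — no strong Jahn–Teller driving force.
[Cu(NCS)6]^4-: Each isothiocyanate is −1; balancing the −4 overall charge requires Cu(II). Group 11 minus oxidation state 2 gives a d⁹ configuration. The t₂g⁶e_g³ configuration has an unevenly filled e_g set; the Jahn–Teller theorem predicts a tetragonal distortion (typically axial elongation) to lift the degeneracy.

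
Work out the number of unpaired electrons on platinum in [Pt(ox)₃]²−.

0

Ligand charges: each oxalate is −2. With an overall charge of −2 the platinum centre must be in the +4 oxidation state.
Platinum is a group-10 element; Pt(IV) is therefore d⁶.
Counting donor atoms: 3×oxalate (bidentate) → 6 donors. Coordination number = 6.
The spin state decides the count: a 5d ion has a large Δₒ and is invariably low-spin.
An octahedral low-spin d⁶ ion is t₂g⁶e_g⁰, giving 0 unpaired electrons.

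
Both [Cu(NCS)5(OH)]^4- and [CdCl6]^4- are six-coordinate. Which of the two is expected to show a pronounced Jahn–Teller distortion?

[Cu(NCS)5(OH)]^4-: Ligand charges: each isothiocyanate is −1; each hydroxide is −1. With an overall charge of −4 the copper centre must be in the +2 oxidation state. Cu sits in group 11, so the d-electron count is 11 − 2 = 9. The t₂g⁶e_g³ configuration has an unevenly filled e_g set; the Jahn–Teller theorem predicts a tetragonal distortion (typically axial elongation) to lift the degeneracy.
[CdCl6]^4-: Ligand charges: each chloride is −1. With an overall charge of −4 the cadmium centre must be in the +2 oxidation state. Cadmium is a group-12 element; Cd(II) is therefore d¹⁰. The d¹⁰ configuration leaves the e_g set evenly filled (or empty) — no strong Jahn–Teller driving force.

[Cu(NCS)5(OH)]^4-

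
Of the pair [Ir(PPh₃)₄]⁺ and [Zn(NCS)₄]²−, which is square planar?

[Ir(PPh₃)₄]⁺

For [Ir(PPh₃)₄]⁺: Summing ligand charges against the +1 overall charge gives an oxidation state of +1 for iridium. Iridium is a group-9 element; Ir(I) is therefore d⁸. A 5d d⁸ ion has a large crystal-field splitting; square planar leaves the high-energy d_{x²−y²} orbital empty and maximises CFSE. → square planar.
For [Zn(NCS)₄]²−: Each isothiocyanate is −1; balancing the −2 overall charge requires Zn(II). Zinc is a group-12 element; Zn(II) is therefore d¹⁰. A d¹⁰ ion has no crystal-field stabilisation preference between square planar and tetrahedral, so four ligands adopt the sterically favoured tetrahedral geometry. → tetrahedral.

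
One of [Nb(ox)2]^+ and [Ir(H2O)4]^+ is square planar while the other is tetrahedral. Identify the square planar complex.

[Ir(H2O)4]^+

For [Nb(ox)2]^+: Ligand charges: each oxalate is −2. With an overall charge of +1 the niobium centre must be in the +5 oxidation state. Niobium is a group-5 element; Nb(V) is therefore d⁰. A d⁰ ion has no crystal-field stabilisation preference between square planar and tetrahedral, so four ligands adopt the sterically favoured tetrahedral geometry. → tetrahedral.
For [Ir(H2O)4]^+: Summing ligand charges against the +1 overall charge gives an oxidation state of +1 for iridium. Ir sits in group 9, so the d-electron count is 9 − 1 = 8. A 5d d⁸ ion has a large crystal-field splitting; square planar leaves the high-energy d_{x²−y²} orbital empty and maximises CFSE. → square planar.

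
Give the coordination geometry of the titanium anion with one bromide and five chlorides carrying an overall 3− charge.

octahedral

Each bromide is −1; each chloride is −1; balancing the −3 overall charge requires Ti(III).
Titanium is a group-4 element; Ti(III) is therefore d¹.
Coordination number: 6.
Six donors around a single metal centre give an octahedral coordination sphere.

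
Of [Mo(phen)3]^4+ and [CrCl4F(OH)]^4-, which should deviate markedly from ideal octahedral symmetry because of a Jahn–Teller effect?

[CrCl4F(OH)]^4-

[Mo(phen)3]^4+: Summing ligand charges against the +4 overall charge gives an oxidation state of +4 for molybdenum. Mo sits in group 6, so the d-electron count is 6 − 4 = 2. The d² configuration leaves the e_g set evenly filled (or empty) — no strong Jahn–Teller driving force.
[CrCl4F(OH)]^4-: Ligand charges: each chloride is −1; each fluoride is −1; each hydroxide is −1. With an overall charge of −4 the chromium centre must be in the +2 oxidation state. Cr sits in group 6, so the d-electron count is 6 − 2 = 4. Chloride, fluoride, and hydroxide are weak-field ligands for a first-row metal, so the complex is high-spin. The t₂g³e_g¹ (high-spin) configuration has an unevenly filled e_g set; the Jahn–Teller theorem predicts a tetragonal distortion (typically axial elongation) to lift the degeneracy.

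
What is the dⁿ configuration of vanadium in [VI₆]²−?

d¹

Ligand charges: each iodide is −1. With an overall charge of −2 the vanadium centre must be in the +4 oxidation state.
Vanadium is a group-5 element; V(IV) is therefore d¹.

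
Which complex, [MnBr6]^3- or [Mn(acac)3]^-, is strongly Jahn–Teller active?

[MnBr6]^3-: Ligand charges: each bromide is −1. With an overall charge of −3 the manganese centre must be in the +3 oxidation state. Group 7 minus oxidation state 3 gives a d⁴ configuration. Bromide is a weak-field ligand for a first-row metal, so the complex is high-spin. The t₂g³e_g¹ (high-spin) configuration has an unevenly filled e_g set; the Jahn–Teller theorem predicts a tetragonal distortion (typically axial elongation) to lift the degeneracy.
[Mn(acac)3]^-: Ligand charges: each acetylacetonate is −1. With an overall charge of −1 the manganese centre must be in the +2 oxidation state. Group 7 minus oxidation state 2 gives a d⁵ configuration. Acetylacetonate is a weak-field ligand for a first-row metal, so the complex is high-spin. The d⁵ configuration leaves the e_g set evenly filled (or empty) — no strong Jahn–Teller driving force.

[MnBr6]^3-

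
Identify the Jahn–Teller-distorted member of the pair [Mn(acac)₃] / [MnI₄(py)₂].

[Mn(acac)₃]

[Mn(acac)₃]: Each acetylacetonate is −1; balancing the 0 overall charge requires Mn(III). Mn sits in group 7, so the d-electron count is 7 − 3 = 4. Acetylacetonate is a weak-field ligand for a first-row metal, so the complex is high-spin. The t₂g³e_g¹ (high-spin) configuration has an unevenly filled e_g set; the Jahn–Teller theorem predicts a tetragonal distortion (typically axial elongation) to lift the degeneracy.
[MnI₄(py)₂]: Summing ligand charges against the 0 overall charge gives an oxidation state of +4 for manganese. Group 7 minus oxidation state 4 gives a d³ configuration. The d³ configuration leaves the e_g set evenly filled (or empty) — no strong Jahn–Teller driving force.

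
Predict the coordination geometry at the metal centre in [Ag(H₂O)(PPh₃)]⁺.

Ligand charges: water is neutral; triphenylphosphine is neutral. With an overall charge of +1 the silver centre must be in the +1 oxidation state.
Silver is a group-11 element; Ag(I) is therefore d¹⁰.
With 2 monodentate ligands the coordination number is 2.
A d¹⁰ ion with only two ligands adopts a linear arrangement (sp hybridisation; no CFSE preference).

linear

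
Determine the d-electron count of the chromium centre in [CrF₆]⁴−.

d4

Ligand charges: each fluoride is −1. With an overall charge of −4 the chromium centre must be in the +2 oxidation state.
Group 6 minus oxidation state 2 gives a d⁴ configuration.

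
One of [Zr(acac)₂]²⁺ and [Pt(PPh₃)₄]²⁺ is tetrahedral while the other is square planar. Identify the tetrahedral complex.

For [Zr(acac)₂]²⁺: Each acetylacetonate is −1; balancing the +2 overall charge requires Zr(IV). Group 4 minus oxidation state 4 gives a d⁰ configuration. A d⁰ ion has no crystal-field stabilisation preference between square planar and tetrahedral, so four ligands adopt the sterically favoured tetrahedral geometry. → tetrahedral.
For [Pt(PPh₃)₄]²⁺: Ligand charges: triphenylphosphine is neutral. With an overall charge of +2 the platinum centre must be in the +2 oxidation state. Platinum is a group-10 element; Pt(II) is therefore d⁸. A 5d d⁸ ion has a large crystal-field splitting; square planar leaves the high-energy d_{x²−y²} orbital empty and maximises CFSE. → square planar.

[Zr(acac)₂]²⁺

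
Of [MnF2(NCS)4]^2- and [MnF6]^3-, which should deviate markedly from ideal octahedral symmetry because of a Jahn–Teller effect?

[MnF6]^3-

[MnF2(NCS)4]^2-: Each fluoride is −1; each isothiocyanate is −1; balancing the −2 overall charge requires Mn(IV). Group 7 minus oxidation state 4 gives a d³ configuration. The d³ configuration leaves the e_g set evenly filled (or empty) — no strong Jahn–Teller driving force.
[MnF6]^3-: Each fluoride is −1; balancing the −3 overall charge requires Mn(III). Mn sits in group 7, so the d-electron count is 7 − 3 = 4. Fluoride is a weak-field ligand for a first-row metal, so the complex is high-spin. The t₂g³e_g¹ (high-spin) configuration has an unevenly filled e_g set; the Jahn–Teller theorem predicts a tetragonal distortion (typically axial elongation) to lift the degeneracy.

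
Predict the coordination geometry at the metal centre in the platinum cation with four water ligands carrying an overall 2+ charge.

Ligand charges: water is neutral. With an overall charge of +2 the platinum centre must be in the +2 oxidation state.
Platinum is a group-10 element; Pt(II) is therefore d⁸.
With 4 monodentate ligands the coordination number is 4.
A 5d d⁸ ion has a large crystal-field splitting; square planar leaves the high-energy d_{x²−y²} orbital empty and maximises CFSE.

square planar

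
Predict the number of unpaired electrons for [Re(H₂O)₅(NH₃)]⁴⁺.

3 unpaired electrons

Water is neutral; ammonia is neutral; balancing the +4 overall charge requires Re(IV).
Group 7 minus oxidation state 4 gives a d³ configuration.
In an octahedral field the d³ configuration is t₂g³e_g⁰ (only one arrangement possible), giving 3 unpaired electrons.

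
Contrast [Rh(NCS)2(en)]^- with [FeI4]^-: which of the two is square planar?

For [Rh(NCS)2(en)]^-: Each isothiocyanate is −1; ethylenediamine is neutral; balancing the −1 overall charge requires Rh(I). Group 9 minus oxidation state 1 gives a d⁸ configuration. A 4d d⁸ ion has a large crystal-field splitting; square planar leaves the high-energy d_{x²−y²} orbital empty and maximises CFSE. → square planar.
For [FeI4]^-: Ligand charges: each iodide is −1. With an overall charge of −1 the iron centre must be in the +3 oxidation state. Group 8 minus oxidation state 3 gives a d⁵ configuration. A high-spin d⁵ ion has zero CFSE in either geometry, so four ligands adopt the sterically favoured tetrahedral geometry. → tetrahedral.

[Rh(NCS)2(en)]^-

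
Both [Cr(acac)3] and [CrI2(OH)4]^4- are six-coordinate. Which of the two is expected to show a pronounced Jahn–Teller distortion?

[Cr(acac)3]: Summing ligand charges against the 0 overall charge gives an oxidation state of +3 for chromium. Group 6 minus oxidation state 3 gives a d³ configuration. The d³ configuration leaves the e_g set evenly filled (or empty) — no strong Jahn–Teller driving force.
[CrI2(OH)4]^4-: Ligand charges: each iodide is −1; each hydroxide is −1. With an overall charge of −4 the chromium centre must be in the +2 oxidation state. Group 6 minus oxidation state 2 gives a d⁴ configuration. Hydroxide and iodide are weak-field ligands for a first-row metal, so the complex is high-spin. The t₂g³e_g¹ (high-spin) configuration has an unevenly filled e_g set; the Jahn–Teller theorem predicts a tetragonal distortion (typically axial elongation) to lift the degeneracy.

[CrI2(OH)4]^4-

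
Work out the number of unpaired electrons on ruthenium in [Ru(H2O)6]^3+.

1

Summing ligand charges against the +3 overall charge gives an oxidation state of +3 for ruthenium.
Group 8 minus oxidation state 3 gives a d⁵ configuration.
The spin state decides the count: a 4d ion has a large Δₒ and is invariably low-spin.
An octahedral low-spin d⁵ ion is t₂g⁵e_g⁰, giving 1 unpaired electron.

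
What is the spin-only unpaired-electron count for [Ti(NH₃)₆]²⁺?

2

Ligand charges: ammonia is neutral. With an overall charge of +2 the titanium centre must be in the +2 oxidation state.
Group 4 minus oxidation state 2 gives a d² configuration.
In an octahedral field the d² configuration is t₂g²e_g⁰ (only one arrangement possible), giving 2 unpaired electrons.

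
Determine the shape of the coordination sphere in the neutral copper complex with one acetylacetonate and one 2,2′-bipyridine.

tetrahedral

Ligand charges: each acetylacetonate is −1; 2,2′-bipyridine is neutral. With an overall charge of 0 the copper centre must be in the +1 oxidation state.
Group 11 minus oxidation state 1 gives a d¹⁰ configuration.
Counting donor atoms: 1×acetylacetonate (bidentate) → 2 donors; 1×2,2′-bipyridine (bidentate) → 2 donors. Coordination number = 4.
A d¹⁰ ion has no crystal-field stabilisation preference between square planar and tetrahedral, so four ligands adopt the sterically favoured tetrahedral geometry.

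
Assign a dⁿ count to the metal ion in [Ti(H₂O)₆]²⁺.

Water is neutral; balancing the +2 overall charge requires Ti(II).
Ti sits in group 4, so the d-electron count is 4 − 2 = 2.

d2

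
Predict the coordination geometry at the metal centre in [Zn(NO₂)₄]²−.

Ligand charges: each nitro (N-bound nitrite) is −1. With an overall charge of −2 the zinc centre must be in the +2 oxidation state.
Group 12 minus oxidation state 2 gives a d¹⁰ configuration.
Coordination number: 4.
A d¹⁰ ion has no crystal-field stabilisation preference between square planar and tetrahedral, so four ligands adopt the sterically favoured tetrahedral geometry.

tetrahedral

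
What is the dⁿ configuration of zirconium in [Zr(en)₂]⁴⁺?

Summing ligand charges against the +4 overall charge gives an oxidation state of +4 for zirconium.
Group 4 minus oxidation state 4 gives a d⁰ configuration.

d⁰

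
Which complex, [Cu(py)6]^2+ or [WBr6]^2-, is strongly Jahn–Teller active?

[Cu(py)6]^2+

[Cu(py)6]^2+: Summing ligand charges against the +2 overall charge gives an oxidation state of +2 for copper. Cu sits in group 11, so the d-electron count is 11 − 2 = 9. The t₂g⁶e_g³ configuration has an unevenly filled e_g set; the Jahn–Teller theorem predicts a tetragonal distortion (typically axial elongation) to lift the degeneracy.
[WBr6]^2-: Each bromide is −1; balancing the −2 overall charge requires W(IV). Tungsten is a group-6 element; W(IV) is therefore d². The d² configuration leaves the e_g set evenly filled (or empty) — no strong Jahn–Teller driving force.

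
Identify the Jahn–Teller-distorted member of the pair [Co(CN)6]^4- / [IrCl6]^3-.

[Co(CN)6]^4-

[Co(CN)6]^4-: Summing ligand charges against the −4 overall charge gives an oxidation state of +2 for cobalt. Co sits in group 9, so the d-electron count is 9 − 2 = 7. Cyanide is a strong-field ligand (high in the spectrochemical series) for a first-row metal, so the complex is low-spin. The t₂g⁶e_g¹ (low-spin) configuration has an unevenly filled e_g set; the Jahn–Teller theorem predicts a tetragonal distortion (typically axial elongation) to lift the degeneracy.
[IrCl6]^3-: Each chloride is −1; balancing the −3 overall charge requires Ir(III). Group 9 minus oxidation state 3 gives a d⁶ configuration. A 5d ion has a large Δₒ and is invariably low-spin. The d⁶ configuration leaves the e_g set evenly filled (or empty) — no strong Jahn–Teller driving force.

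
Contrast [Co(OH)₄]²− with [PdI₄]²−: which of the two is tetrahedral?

For [Co(OH)₄]²−: Each hydroxide is −1; balancing the −2 overall charge requires Co(II). Co sits in group 9, so the d-electron count is 9 − 2 = 7. For a high-spin 3d d⁷ ion with weak-field ligands the small Δₜ gives little square-planar CFSE advantage, so four ligands adopt the sterically favoured tetrahedral geometry. → tetrahedral.
For [PdI₄]²−: Each iodide is −1; balancing the −2 overall charge requires Pd(II). Palladium is a group-10 element; Pd(II) is therefore d⁸. A 4d d⁸ ion has a large crystal-field splitting; square planar leaves the high-energy d_{x²−y²} orbital empty and maximises CFSE. → square planar.

[Co(OH)₄]²−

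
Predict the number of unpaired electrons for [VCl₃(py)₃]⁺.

Ligand charges: each chloride is −1; pyridine is neutral. With an overall charge of +1 the vanadium centre must be in the +4 oxidation state.
Vanadium is a group-5 element; V(IV) is therefore d¹.
In an octahedral field the d¹ configuration is t₂g¹e_g⁰ (only one arrangement possible), giving 1 unpaired electron.

1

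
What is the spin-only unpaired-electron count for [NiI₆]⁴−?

2

Summing ligand charges against the −4 overall charge gives an oxidation state of +2 for nickel.
Ni sits in group 10, so the d-electron count is 10 − 2 = 8.
In an octahedral field the d⁸ configuration is t₂g⁶e_g² (only one arrangement possible), giving 2 unpaired electrons.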